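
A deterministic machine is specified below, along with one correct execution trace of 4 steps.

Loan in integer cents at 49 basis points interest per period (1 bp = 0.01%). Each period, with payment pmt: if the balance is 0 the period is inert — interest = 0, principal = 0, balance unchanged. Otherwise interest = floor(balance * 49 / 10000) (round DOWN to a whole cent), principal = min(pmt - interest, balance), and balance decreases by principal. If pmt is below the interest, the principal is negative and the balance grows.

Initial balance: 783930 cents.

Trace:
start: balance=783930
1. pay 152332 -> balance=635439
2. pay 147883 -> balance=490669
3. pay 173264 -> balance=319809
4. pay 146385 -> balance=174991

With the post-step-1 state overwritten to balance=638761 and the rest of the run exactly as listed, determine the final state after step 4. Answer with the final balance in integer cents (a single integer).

178361

state after step 1 := balance=638761
2. pay 147883 -> balance=494007
3. pay 173264 -> balance=323163
4. pay 146385 -> balance=178361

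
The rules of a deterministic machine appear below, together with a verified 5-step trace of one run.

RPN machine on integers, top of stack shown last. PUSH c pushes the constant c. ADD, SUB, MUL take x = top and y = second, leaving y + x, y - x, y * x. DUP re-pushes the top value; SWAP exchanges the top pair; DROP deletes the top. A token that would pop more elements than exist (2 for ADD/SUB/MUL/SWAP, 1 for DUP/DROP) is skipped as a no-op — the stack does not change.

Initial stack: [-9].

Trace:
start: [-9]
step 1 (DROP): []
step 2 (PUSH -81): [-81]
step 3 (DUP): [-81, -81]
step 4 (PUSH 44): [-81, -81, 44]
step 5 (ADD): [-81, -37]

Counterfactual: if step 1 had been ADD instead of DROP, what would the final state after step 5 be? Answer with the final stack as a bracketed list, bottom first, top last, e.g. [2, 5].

(re-executing from step 1 with the substitution; state before step 1: [-9])
step 1 (ADD): [-9]
step 2 (PUSH -81): [-9, -81]
step 3 (DUP): [-9, -81, -81]
step 4 (PUSH 44): [-9, -81, -81, 44]
step 5 (ADD): [-9, -81, -37]

[-9, -81, -37]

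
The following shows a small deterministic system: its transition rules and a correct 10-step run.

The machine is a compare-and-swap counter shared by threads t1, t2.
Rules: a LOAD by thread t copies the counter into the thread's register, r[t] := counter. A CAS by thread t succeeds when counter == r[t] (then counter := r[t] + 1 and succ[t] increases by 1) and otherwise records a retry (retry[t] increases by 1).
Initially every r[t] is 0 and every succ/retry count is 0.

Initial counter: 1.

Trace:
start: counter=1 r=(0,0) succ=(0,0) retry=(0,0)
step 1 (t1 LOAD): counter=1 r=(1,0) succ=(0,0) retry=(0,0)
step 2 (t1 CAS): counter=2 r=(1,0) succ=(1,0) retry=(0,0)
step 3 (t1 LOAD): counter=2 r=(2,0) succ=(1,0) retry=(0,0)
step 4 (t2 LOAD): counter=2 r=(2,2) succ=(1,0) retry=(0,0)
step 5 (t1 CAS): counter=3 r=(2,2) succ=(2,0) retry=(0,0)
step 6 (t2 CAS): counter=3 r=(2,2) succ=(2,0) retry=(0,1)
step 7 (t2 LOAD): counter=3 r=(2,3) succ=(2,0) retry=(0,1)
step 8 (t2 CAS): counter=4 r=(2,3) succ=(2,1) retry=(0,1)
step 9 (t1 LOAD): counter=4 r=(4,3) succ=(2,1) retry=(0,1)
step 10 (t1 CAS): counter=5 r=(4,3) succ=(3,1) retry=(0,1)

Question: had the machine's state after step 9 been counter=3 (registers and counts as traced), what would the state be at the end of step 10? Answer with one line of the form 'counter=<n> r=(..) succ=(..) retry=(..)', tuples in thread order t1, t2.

state after step 9 := counter=3 r=(4,3) succ=(2,1) retry=(0,1)
step 10 (t1 CAS): counter=3 r=(4,3) succ=(2,1) retry=(1,1)

counter=3 r=(4,3) succ=(2,1) retry=(1,1)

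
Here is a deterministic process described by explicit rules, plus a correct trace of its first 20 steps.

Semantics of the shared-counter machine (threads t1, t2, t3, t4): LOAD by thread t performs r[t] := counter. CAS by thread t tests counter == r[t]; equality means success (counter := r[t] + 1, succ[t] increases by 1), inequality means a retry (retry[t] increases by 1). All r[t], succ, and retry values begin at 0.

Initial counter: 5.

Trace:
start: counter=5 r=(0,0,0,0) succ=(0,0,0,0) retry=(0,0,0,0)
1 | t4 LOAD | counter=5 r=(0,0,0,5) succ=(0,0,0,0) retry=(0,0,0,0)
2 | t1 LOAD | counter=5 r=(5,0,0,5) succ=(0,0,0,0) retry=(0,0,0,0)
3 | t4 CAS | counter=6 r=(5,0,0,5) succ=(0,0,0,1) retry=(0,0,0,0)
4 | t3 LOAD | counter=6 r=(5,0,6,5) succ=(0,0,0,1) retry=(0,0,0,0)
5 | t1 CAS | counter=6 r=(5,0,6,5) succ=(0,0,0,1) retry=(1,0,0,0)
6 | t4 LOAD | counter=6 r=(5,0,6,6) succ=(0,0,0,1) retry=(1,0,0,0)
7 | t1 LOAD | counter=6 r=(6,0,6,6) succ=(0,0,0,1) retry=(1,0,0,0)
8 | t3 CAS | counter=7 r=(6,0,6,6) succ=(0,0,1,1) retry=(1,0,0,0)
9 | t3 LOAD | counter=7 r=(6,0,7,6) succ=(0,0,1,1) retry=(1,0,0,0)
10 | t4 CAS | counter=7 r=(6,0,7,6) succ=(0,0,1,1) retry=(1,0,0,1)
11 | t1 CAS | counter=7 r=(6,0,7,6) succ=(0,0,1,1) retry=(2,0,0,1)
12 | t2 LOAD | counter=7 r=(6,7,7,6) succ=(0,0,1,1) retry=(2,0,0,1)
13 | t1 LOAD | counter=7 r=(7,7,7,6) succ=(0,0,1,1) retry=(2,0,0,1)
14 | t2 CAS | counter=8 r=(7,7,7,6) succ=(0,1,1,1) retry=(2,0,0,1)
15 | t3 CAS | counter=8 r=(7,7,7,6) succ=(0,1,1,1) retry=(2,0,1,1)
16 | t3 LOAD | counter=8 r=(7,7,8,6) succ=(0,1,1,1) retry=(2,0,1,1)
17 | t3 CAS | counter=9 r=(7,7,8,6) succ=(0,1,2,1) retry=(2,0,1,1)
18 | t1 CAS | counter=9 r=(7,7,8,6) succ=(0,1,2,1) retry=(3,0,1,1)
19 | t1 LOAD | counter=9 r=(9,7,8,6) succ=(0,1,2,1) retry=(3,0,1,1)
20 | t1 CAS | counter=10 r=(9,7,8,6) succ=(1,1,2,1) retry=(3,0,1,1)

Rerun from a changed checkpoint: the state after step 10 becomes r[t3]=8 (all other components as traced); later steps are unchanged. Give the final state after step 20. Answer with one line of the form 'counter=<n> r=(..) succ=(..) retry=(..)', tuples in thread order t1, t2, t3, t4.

state after step 10 := counter=7 r=(6,0,8,6) succ=(0,0,1,1) retry=(1,0,0,1)
11 | t1 CAS | counter=7 r=(6,0,8,6) succ=(0,0,1,1) retry=(2,0,0,1)
12 | t2 LOAD | counter=7 r=(6,7,8,6) succ=(0,0,1,1) retry=(2,0,0,1)
13 | t1 LOAD | counter=7 r=(7,7,8,6) succ=(0,0,1,1) retry=(2,0,0,1)
14 | t2 CAS | counter=8 r=(7,7,8,6) succ=(0,1,1,1) retry=(2,0,0,1)
15 | t3 CAS | counter=9 r=(7,7,8,6) succ=(0,1,2,1) retry=(2,0,0,1)
16 | t3 LOAD | counter=9 r=(7,7,9,6) succ=(0,1,2,1) retry=(2,0,0,1)
17 | t3 CAS | counter=10 r=(7,7,9,6) succ=(0,1,3,1) retry=(2,0,0,1)
18 | t1 CAS | counter=10 r=(7,7,9,6) succ=(0,1,3,1) retry=(3,0,0,1)
19 | t1 LOAD | counter=10 r=(10,7,9,6) succ=(0,1,3,1) retry=(3,0,0,1)
20 | t1 CAS | counter=11 r=(10,7,9,6) succ=(1,1,3,1) retry=(3,0,0,1)

counter=11 r=(10,7,9,6) succ=(1,1,3,1) retry=(3,0,0,1)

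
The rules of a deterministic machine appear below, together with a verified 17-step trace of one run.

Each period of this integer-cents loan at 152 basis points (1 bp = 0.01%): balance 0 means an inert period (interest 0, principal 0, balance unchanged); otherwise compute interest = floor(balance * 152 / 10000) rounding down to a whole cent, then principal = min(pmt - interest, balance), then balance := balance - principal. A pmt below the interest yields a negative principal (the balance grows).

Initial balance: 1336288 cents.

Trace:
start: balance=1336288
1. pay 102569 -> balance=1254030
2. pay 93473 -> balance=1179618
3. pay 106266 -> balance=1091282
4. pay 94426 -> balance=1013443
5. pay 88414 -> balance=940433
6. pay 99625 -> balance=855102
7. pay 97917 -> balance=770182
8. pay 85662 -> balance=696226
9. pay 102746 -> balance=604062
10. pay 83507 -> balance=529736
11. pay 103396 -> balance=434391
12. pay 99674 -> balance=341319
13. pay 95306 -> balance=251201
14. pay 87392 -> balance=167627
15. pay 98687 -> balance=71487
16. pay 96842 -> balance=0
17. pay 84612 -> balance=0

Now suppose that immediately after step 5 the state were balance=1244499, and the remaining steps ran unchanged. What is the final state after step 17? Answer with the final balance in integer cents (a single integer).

255158

state after step 5 := balance=1244499
6. pay 99625 -> balance=1163790
7. pay 97917 -> balance=1083562
8. pay 85662 -> balance=1014370
9. pay 102746 -> balance=927042
10. pay 83507 -> balance=857626
11. pay 103396 -> balance=767265
12. pay 99674 -> balance=679253
13. pay 95306 -> balance=594271
14. pay 87392 -> balance=515911
15. pay 98687 -> balance=425065
16. pay 96842 -> balance=334683
17. pay 84612 -> balance=255158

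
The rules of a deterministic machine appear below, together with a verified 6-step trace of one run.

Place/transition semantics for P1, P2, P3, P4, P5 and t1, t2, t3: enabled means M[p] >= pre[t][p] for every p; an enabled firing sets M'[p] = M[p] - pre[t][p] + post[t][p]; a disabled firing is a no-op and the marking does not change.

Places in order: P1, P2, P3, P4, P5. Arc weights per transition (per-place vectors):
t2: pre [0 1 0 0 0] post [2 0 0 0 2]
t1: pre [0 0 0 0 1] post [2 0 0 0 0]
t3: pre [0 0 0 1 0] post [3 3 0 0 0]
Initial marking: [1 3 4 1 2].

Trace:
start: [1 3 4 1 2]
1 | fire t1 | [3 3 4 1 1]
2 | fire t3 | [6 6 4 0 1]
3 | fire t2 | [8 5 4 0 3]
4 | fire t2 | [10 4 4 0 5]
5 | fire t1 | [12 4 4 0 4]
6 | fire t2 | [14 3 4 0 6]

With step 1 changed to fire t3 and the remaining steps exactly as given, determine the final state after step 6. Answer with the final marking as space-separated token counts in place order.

(re-executing from step 1 with the substitution; state before step 1: [1 3 4 1 2])
1 | fire t3 | [4 6 4 0 2]
2 | fire t3 | [4 6 4 0 2]
3 | fire t2 | [6 5 4 0 4]
4 | fire t2 | [8 4 4 0 6]
5 | fire t1 | [10 4 4 0 5]
6 | fire t2 | [12 3 4 0 7]

12 3 4 0 7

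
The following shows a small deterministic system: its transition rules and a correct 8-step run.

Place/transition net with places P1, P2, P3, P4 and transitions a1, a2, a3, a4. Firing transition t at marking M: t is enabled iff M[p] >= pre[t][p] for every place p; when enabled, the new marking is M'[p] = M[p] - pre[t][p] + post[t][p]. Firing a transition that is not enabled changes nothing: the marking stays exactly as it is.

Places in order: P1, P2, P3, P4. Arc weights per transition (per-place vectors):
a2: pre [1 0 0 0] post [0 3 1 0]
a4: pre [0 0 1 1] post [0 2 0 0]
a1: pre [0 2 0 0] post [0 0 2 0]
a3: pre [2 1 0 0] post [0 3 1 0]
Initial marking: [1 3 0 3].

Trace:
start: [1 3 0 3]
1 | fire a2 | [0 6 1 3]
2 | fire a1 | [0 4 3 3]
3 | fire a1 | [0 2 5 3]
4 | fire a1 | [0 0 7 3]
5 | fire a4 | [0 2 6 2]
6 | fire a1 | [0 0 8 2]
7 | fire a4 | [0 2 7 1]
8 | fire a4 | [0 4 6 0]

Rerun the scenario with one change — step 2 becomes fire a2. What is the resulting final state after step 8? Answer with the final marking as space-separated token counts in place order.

0 6 4 0

(re-executing from step 2 with the substitution; state before step 2: [0 6 1 3])
2 | fire a2 | [0 6 1 3]
3 | fire a1 | [0 4 3 3]
4 | fire a1 | [0 2 5 3]
5 | fire a4 | [0 4 4 2]
6 | fire a1 | [0 2 6 2]
7 | fire a4 | [0 4 5 1]
8 | fire a4 | [0 6 4 0]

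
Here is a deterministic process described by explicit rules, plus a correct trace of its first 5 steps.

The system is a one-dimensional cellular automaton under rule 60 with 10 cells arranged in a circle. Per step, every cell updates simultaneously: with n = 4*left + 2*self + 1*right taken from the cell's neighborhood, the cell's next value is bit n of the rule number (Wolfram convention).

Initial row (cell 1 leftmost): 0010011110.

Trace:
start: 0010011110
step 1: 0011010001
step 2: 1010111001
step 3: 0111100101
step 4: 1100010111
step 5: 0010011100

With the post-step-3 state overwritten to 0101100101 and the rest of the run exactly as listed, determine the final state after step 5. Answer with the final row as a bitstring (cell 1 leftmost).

0000111100

state after step 3 := 0101100101
step 4: 1111010111
step 5: 0000111100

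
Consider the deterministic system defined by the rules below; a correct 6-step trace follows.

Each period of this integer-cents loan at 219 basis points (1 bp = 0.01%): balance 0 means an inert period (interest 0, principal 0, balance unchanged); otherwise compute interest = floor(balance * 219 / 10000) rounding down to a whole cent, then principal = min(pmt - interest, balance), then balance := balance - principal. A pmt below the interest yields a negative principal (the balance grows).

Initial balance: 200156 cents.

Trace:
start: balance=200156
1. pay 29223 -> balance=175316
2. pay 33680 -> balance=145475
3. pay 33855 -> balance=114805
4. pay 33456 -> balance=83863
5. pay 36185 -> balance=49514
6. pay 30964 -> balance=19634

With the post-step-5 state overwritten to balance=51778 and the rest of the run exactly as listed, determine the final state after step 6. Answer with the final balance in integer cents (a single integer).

21947

state after step 5 := balance=51778
6. pay 30964 -> balance=21947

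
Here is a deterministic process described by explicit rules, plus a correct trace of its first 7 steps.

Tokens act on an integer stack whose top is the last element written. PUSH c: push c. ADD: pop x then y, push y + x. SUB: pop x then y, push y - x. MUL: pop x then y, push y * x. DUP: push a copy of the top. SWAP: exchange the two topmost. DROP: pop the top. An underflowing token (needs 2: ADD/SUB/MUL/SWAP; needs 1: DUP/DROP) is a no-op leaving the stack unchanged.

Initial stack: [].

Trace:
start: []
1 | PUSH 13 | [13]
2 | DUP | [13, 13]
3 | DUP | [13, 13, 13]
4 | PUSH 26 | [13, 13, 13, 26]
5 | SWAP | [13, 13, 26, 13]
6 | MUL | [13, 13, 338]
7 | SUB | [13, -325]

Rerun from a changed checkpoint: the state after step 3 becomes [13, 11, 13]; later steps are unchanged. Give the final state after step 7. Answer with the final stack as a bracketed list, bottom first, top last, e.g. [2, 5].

[13, -327]

state after step 3 := [13, 11, 13]
4 | PUSH 26 | [13, 11, 13, 26]
5 | SWAP | [13, 11, 26, 13]
6 | MUL | [13, 11, 338]
7 | SUB | [13, -327]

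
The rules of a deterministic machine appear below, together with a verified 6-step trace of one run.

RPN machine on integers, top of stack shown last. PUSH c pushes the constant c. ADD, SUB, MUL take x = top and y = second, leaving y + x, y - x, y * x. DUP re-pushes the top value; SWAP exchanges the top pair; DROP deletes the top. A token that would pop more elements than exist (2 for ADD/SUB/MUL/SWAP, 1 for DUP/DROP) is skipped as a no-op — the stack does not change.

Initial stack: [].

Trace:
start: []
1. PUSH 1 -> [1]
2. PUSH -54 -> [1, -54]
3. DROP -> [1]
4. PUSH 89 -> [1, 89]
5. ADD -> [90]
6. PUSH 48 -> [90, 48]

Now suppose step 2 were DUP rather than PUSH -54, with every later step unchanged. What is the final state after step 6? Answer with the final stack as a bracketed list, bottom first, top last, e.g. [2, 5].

(re-executing from step 2 with the substitution; state before step 2: [1])
2. DUP -> [1, 1]
3. DROP -> [1]
4. PUSH 89 -> [1, 89]
5. ADD -> [90]
6. PUSH 48 -> [90, 48]

[90, 48]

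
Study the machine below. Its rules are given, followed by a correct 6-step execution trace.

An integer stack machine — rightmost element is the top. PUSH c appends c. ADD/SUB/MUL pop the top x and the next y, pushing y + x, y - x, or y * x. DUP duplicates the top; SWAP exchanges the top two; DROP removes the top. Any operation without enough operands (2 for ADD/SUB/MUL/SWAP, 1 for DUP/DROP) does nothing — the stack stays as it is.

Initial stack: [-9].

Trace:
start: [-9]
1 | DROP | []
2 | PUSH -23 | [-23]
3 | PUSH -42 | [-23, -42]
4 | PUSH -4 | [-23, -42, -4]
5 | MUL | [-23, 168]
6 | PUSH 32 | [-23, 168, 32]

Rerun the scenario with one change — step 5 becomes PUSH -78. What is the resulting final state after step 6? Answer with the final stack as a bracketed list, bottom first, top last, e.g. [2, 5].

[-23, -42, -4, -78, 32]

(re-executing from step 5 with the substitution; state before step 5: [-23, -42, -4])
5 | PUSH -78 | [-23, -42, -4, -78]
6 | PUSH 32 | [-23, -42, -4, -78, 32]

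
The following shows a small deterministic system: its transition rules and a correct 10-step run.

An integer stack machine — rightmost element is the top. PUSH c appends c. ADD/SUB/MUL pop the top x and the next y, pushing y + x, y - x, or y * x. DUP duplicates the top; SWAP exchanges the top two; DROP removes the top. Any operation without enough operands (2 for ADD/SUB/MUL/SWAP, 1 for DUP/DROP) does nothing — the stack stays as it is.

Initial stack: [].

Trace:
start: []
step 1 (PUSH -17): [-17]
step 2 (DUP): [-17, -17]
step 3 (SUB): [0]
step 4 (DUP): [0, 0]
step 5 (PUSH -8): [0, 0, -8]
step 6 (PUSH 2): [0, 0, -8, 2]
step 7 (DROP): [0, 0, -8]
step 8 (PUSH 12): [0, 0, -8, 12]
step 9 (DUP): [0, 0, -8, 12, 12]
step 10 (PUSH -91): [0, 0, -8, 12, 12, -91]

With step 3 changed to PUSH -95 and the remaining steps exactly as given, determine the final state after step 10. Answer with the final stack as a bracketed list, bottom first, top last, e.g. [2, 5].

[-17, -17, -95, -95, -8, 12, 12, -91]

(re-executing from step 3 with the substitution; state before step 3: [-17, -17])
step 3 (PUSH -95): [-17, -17, -95]
step 4 (DUP): [-17, -17, -95, -95]
step 5 (PUSH -8): [-17, -17, -95, -95, -8]
step 6 (PUSH 2): [-17, -17, -95, -95, -8, 2]
step 7 (DROP): [-17, -17, -95, -95, -8]
step 8 (PUSH 12): [-17, -17, -95, -95, -8, 12]
step 9 (DUP): [-17, -17, -95, -95, -8, 12, 12]
step 10 (PUSH -91): [-17, -17, -95, -95, -8, 12, 12, -91]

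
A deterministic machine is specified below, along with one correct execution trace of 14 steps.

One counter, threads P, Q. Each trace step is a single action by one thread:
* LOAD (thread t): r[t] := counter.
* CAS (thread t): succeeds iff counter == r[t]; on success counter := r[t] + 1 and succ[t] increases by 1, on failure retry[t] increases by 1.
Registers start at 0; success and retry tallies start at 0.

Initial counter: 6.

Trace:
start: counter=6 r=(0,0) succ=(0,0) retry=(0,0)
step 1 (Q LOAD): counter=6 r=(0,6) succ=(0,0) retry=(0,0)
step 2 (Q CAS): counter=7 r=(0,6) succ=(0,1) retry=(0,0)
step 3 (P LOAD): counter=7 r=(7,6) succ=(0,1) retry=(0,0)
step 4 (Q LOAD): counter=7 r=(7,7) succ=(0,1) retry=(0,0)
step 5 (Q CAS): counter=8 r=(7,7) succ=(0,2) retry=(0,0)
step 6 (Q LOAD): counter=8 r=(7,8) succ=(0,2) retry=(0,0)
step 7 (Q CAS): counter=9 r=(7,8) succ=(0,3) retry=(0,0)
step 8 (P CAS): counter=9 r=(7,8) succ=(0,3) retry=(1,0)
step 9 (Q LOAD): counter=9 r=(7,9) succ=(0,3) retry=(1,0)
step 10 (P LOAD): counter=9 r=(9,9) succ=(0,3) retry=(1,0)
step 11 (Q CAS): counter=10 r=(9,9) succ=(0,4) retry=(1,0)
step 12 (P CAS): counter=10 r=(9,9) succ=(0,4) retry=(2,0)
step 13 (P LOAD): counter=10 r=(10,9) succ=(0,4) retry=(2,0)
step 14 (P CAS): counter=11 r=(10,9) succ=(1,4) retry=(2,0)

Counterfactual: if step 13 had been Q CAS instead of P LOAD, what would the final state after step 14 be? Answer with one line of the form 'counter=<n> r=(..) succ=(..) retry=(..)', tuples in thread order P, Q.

(re-executing from step 13 with the substitution; state before step 13: counter=10 r=(9,9) succ=(0,4) retry=(2,0))
step 13 (Q CAS): counter=10 r=(9,9) succ=(0,4) retry=(2,1)
step 14 (P CAS): counter=10 r=(9,9) succ=(0,4) retry=(3,1)

counter=10 r=(9,9) succ=(0,4) retry=(3,1)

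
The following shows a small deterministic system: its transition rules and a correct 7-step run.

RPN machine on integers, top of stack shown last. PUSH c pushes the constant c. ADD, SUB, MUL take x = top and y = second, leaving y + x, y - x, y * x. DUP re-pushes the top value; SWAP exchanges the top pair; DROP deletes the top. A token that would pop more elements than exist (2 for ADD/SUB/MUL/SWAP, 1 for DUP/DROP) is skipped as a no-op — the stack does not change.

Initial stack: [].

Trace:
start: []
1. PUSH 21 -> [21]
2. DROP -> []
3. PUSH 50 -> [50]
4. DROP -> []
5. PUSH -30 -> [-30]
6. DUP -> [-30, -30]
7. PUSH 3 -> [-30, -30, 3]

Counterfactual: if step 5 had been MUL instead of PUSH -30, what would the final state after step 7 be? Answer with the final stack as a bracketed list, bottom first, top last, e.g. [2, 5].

[3]

(re-executing from step 5 with the substitution; state before step 5: [])
5. MUL -> []
6. DUP -> []
7. PUSH 3 -> [3]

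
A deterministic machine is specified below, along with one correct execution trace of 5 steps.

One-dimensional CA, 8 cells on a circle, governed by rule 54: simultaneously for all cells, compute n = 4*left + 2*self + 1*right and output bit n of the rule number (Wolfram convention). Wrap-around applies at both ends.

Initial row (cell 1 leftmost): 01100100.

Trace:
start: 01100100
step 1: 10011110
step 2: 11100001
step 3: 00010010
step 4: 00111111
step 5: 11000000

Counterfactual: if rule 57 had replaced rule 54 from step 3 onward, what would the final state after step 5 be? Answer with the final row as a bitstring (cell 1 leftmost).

(re-executing steps 3..5 under rule 57; state before step 3: 11100001)
step 3: 00011101
step 4: 11010010
step 5: 10101001

10101001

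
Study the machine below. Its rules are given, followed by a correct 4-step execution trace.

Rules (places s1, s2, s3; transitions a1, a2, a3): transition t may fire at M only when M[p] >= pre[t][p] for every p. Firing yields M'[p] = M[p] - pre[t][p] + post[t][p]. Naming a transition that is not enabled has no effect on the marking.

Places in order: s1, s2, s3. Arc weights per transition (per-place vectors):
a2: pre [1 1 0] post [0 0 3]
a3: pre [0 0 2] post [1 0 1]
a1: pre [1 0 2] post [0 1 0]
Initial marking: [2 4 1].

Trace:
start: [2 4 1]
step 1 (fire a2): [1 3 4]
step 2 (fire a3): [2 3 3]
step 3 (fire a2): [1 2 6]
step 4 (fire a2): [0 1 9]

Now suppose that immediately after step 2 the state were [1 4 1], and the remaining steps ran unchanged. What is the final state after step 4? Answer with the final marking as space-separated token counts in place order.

0 3 4

state after step 2 := [1 4 1]
step 3 (fire a2): [0 3 4]
step 4 (fire a2): [0 3 4]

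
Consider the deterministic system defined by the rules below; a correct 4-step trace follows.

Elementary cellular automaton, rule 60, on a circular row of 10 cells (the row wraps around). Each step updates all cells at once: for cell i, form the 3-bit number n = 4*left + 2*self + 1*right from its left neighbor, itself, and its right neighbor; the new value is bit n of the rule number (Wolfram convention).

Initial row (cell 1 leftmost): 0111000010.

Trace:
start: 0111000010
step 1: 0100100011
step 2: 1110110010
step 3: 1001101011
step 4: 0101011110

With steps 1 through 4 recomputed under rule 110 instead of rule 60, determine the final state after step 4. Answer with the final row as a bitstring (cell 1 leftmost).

0011111000

(re-executing steps 1..4 under rule 110; state before step 1: 0111000010)
step 1: 1101000110
step 2: 1111001111
step 3: 0001011000
step 4: 0011111000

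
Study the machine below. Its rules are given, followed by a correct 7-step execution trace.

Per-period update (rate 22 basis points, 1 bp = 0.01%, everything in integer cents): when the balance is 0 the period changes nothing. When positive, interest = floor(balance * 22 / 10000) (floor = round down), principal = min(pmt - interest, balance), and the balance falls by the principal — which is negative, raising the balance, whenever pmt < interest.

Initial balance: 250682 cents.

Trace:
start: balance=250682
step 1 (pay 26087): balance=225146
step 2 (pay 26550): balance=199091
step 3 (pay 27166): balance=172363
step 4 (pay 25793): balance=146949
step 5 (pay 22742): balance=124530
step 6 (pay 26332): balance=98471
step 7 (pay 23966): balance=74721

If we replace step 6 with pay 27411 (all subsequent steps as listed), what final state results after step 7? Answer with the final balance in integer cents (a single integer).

(re-executing from step 6 with the substitution; state before step 6: balance=124530)
step 6 (pay 27411): balance=97392
step 7 (pay 23966): balance=73640

73640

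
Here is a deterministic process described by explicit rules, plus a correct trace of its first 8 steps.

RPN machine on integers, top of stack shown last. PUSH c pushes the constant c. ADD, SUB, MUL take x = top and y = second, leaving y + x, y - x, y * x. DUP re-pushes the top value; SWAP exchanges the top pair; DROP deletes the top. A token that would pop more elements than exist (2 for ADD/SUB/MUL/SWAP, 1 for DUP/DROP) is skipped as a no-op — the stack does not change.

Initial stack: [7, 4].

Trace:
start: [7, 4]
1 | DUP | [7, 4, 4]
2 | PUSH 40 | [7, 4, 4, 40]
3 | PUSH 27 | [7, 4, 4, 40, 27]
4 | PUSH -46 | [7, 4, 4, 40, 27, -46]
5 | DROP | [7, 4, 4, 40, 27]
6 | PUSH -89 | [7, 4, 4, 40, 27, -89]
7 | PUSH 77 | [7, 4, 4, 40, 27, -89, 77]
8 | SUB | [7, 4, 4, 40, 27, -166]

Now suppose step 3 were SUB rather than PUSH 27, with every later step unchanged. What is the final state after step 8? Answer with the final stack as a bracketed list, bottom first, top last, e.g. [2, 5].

[7, 4, -36, -166]

(re-executing from step 3 with the substitution; state before step 3: [7, 4, 4, 40])
3 | SUB | [7, 4, -36]
4 | PUSH -46 | [7, 4, -36, -46]
5 | DROP | [7, 4, -36]
6 | PUSH -89 | [7, 4, -36, -89]
7 | PUSH 77 | [7, 4, -36, -89, 77]
8 | SUB | [7, 4, -36, -166]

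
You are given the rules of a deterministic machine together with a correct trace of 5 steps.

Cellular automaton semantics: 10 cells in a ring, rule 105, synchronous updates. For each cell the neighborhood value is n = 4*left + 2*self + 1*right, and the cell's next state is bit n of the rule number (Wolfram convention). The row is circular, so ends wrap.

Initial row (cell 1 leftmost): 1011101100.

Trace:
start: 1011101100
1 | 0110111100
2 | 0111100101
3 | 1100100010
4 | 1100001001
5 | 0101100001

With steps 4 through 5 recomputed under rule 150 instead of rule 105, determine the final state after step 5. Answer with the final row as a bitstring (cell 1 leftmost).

0101100001

(re-executing steps 4..5 under rule 150; state before step 4: 1100100010)
4 | 0011110110
5 | 0101100001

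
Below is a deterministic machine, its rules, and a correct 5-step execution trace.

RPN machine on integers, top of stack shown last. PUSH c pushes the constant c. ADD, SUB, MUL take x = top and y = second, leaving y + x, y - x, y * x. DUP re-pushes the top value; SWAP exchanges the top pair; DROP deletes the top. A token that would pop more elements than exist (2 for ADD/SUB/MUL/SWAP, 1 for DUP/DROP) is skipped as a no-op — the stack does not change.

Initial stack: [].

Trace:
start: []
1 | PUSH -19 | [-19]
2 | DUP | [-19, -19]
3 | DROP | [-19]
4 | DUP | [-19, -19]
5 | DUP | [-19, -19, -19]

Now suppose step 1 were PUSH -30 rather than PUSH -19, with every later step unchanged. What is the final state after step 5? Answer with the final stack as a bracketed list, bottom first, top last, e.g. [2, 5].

[-30, -30, -30]

(re-executing from step 1 with the substitution; state before step 1: [])
1 | PUSH -30 | [-30]
2 | DUP | [-30, -30]
3 | DROP | [-30]
4 | DUP | [-30, -30]
5 | DUP | [-30, -30, -30]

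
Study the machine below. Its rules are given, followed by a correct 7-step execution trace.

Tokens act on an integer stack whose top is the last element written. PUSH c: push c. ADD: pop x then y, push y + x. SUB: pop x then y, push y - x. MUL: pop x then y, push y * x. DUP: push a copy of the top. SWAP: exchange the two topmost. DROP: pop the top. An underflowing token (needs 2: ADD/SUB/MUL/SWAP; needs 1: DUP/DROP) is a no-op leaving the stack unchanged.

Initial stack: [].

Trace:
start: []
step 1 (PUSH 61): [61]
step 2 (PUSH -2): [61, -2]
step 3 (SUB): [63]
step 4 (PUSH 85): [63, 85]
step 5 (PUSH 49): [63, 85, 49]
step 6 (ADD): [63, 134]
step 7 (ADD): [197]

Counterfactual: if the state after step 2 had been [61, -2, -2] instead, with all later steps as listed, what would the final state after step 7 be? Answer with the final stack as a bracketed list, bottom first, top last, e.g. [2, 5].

[61, 134]

state after step 2 := [61, -2, -2]
step 3 (SUB): [61, 0]
step 4 (PUSH 85): [61, 0, 85]
step 5 (PUSH 49): [61, 0, 85, 49]
step 6 (ADD): [61, 0, 134]
step 7 (ADD): [61, 134]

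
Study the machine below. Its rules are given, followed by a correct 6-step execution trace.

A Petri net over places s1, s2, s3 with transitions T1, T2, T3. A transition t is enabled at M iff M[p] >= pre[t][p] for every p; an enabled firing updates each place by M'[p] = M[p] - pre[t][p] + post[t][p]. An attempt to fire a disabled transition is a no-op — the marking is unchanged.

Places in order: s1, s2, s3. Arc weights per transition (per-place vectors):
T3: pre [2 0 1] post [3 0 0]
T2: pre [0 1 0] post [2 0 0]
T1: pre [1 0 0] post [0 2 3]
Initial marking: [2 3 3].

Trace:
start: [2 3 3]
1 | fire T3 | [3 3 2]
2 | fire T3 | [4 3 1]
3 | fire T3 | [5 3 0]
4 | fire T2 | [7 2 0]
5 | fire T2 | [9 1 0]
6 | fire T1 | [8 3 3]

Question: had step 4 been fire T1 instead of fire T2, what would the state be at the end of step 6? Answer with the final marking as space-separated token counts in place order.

5 6 6

(re-executing from step 4 with the substitution; state before step 4: [5 3 0])
4 | fire T1 | [4 5 3]
5 | fire T2 | [6 4 3]
6 | fire T1 | [5 6 6]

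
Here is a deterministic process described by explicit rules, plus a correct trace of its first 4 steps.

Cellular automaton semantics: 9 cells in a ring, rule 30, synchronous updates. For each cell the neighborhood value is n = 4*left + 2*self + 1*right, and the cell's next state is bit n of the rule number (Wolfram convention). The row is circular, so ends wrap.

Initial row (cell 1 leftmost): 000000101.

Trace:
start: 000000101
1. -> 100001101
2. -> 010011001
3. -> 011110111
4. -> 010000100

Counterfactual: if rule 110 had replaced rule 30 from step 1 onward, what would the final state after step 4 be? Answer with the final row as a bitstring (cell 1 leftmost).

001101111

(re-executing steps 1..4 under rule 110; state before step 1: 000000101)
1. -> 000001111
2. -> 000011001
3. -> 000111011
4. -> 001101111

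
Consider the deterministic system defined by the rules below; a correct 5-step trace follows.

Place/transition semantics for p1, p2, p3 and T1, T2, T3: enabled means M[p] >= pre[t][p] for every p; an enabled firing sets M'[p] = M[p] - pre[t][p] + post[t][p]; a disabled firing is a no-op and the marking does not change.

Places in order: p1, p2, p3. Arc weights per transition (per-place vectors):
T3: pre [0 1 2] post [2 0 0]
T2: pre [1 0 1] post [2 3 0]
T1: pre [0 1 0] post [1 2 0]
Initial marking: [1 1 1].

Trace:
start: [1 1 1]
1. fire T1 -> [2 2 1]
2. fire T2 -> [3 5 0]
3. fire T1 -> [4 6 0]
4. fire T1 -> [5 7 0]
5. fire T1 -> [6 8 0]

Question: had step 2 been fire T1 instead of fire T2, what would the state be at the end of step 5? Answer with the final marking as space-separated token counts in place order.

(re-executing from step 2 with the substitution; state before step 2: [2 2 1])
2. fire T1 -> [3 3 1]
3. fire T1 -> [4 4 1]
4. fire T1 -> [5 5 1]
5. fire T1 -> [6 6 1]

6 6 1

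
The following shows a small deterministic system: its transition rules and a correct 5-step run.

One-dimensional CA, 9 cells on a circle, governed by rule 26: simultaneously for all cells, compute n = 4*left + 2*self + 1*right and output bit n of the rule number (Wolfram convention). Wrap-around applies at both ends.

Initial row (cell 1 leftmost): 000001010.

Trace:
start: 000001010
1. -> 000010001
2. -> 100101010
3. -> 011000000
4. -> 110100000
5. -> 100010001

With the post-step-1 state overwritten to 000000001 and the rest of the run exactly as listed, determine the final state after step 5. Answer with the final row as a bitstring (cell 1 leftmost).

state after step 1 := 000000001
2. -> 100000010
3. -> 010000100
4. -> 101001010
5. -> 000110000

000110000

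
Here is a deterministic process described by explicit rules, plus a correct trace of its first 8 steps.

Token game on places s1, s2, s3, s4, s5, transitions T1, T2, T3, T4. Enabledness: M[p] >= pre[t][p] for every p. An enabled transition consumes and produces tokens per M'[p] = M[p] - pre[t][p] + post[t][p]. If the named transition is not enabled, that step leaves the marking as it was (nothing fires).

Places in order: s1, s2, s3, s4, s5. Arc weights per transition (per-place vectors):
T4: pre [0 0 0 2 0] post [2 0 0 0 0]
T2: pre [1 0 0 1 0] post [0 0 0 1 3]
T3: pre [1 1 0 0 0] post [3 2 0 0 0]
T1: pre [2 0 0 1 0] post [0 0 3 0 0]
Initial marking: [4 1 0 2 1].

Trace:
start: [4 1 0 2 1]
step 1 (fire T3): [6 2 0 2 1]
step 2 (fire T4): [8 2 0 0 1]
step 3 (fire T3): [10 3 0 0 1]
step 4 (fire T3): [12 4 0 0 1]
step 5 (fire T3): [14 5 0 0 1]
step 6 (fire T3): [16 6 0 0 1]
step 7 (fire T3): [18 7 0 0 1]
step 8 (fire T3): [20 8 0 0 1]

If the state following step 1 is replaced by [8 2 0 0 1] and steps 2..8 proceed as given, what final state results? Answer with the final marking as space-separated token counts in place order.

20 8 0 0 1

state after step 1 := [8 2 0 0 1]
step 2 (fire T4): [8 2 0 0 1]
step 3 (fire T3): [10 3 0 0 1]
step 4 (fire T3): [12 4 0 0 1]
step 5 (fire T3): [14 5 0 0 1]
step 6 (fire T3): [16 6 0 0 1]
step 7 (fire T3): [18 7 0 0 1]
step 8 (fire T3): [20 8 0 0 1]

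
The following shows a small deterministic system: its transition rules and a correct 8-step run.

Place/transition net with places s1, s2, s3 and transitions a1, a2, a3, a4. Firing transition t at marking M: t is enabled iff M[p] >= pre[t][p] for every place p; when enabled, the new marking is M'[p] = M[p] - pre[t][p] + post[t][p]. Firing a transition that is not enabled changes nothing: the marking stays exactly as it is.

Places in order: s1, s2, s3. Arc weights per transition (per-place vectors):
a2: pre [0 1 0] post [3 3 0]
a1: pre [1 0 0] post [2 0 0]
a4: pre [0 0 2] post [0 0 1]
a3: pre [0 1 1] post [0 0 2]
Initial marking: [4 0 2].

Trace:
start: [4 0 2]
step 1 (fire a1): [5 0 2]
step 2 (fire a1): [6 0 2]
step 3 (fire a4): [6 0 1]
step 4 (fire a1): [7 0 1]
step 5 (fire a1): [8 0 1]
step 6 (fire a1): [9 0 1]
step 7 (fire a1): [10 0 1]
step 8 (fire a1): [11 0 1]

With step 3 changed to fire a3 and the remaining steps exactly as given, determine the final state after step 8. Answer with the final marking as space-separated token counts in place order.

(re-executing from step 3 with the substitution; state before step 3: [6 0 2])
step 3 (fire a3): [6 0 2]
step 4 (fire a1): [7 0 2]
step 5 (fire a1): [8 0 2]
step 6 (fire a1): [9 0 2]
step 7 (fire a1): [10 0 2]
step 8 (fire a1): [11 0 2]

11 0 2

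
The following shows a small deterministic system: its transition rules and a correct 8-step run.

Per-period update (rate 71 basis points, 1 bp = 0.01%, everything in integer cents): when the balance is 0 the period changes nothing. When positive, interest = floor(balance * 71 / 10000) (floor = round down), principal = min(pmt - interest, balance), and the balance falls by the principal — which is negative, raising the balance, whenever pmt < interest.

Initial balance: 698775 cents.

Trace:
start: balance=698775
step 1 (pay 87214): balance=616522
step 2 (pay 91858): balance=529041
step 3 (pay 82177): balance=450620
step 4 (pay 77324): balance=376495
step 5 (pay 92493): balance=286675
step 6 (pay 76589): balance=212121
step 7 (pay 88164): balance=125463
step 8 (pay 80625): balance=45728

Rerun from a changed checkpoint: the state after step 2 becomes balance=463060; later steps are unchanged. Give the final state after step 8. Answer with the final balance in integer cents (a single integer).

state after step 2 := balance=463060
step 3 (pay 82177): balance=384170
step 4 (pay 77324): balance=309573
step 5 (pay 92493): balance=219277
step 6 (pay 76589): balance=144244
step 7 (pay 88164): balance=57104
step 8 (pay 80625): balance=0

0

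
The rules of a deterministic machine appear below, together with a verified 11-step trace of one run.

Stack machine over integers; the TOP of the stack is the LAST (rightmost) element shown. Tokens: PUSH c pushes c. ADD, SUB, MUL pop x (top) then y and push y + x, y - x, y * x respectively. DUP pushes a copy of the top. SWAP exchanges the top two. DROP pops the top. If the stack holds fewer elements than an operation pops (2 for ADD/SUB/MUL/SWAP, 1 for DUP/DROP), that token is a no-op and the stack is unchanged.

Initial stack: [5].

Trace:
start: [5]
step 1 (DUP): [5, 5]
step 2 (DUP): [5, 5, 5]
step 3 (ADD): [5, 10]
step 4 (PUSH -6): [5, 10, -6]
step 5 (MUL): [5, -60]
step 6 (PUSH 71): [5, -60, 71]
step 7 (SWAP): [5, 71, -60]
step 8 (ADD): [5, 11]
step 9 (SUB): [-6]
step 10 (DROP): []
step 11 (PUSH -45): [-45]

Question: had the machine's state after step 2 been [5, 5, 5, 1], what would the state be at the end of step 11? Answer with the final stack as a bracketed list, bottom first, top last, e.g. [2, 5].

state after step 2 := [5, 5, 5, 1]
step 3 (ADD): [5, 5, 6]
step 4 (PUSH -6): [5, 5, 6, -6]
step 5 (MUL): [5, 5, -36]
step 6 (PUSH 71): [5, 5, -36, 71]
step 7 (SWAP): [5, 5, 71, -36]
step 8 (ADD): [5, 5, 35]
step 9 (SUB): [5, -30]
step 10 (DROP): [5]
step 11 (PUSH -45): [5, -45]

[5, -45]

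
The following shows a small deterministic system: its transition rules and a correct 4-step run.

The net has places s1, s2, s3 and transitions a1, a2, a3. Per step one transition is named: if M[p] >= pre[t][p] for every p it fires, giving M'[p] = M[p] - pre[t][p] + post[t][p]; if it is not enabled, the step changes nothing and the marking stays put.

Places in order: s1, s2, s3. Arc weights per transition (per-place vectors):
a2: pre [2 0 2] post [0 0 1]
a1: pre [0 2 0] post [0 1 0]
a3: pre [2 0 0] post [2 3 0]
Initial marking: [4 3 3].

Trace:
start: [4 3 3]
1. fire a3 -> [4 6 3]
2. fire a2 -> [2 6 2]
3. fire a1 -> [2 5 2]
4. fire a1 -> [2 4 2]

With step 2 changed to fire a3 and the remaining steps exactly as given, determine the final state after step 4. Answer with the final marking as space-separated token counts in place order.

4 7 3

(re-executing from step 2 with the substitution; state before step 2: [4 6 3])
2. fire a3 -> [4 9 3]
3. fire a1 -> [4 8 3]
4. fire a1 -> [4 7 3]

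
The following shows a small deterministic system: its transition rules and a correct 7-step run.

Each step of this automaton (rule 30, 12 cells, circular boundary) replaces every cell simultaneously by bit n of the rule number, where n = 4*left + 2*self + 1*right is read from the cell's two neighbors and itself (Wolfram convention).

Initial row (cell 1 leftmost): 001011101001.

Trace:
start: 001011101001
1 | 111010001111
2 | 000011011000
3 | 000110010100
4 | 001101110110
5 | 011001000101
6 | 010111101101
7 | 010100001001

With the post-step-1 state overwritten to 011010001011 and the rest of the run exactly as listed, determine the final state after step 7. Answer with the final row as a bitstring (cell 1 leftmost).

011100110110

state after step 1 := 011010001011
2 | 010011011010
3 | 111110010011
4 | 000001111110
5 | 000011000001
6 | 100110100011
7 | 011100110110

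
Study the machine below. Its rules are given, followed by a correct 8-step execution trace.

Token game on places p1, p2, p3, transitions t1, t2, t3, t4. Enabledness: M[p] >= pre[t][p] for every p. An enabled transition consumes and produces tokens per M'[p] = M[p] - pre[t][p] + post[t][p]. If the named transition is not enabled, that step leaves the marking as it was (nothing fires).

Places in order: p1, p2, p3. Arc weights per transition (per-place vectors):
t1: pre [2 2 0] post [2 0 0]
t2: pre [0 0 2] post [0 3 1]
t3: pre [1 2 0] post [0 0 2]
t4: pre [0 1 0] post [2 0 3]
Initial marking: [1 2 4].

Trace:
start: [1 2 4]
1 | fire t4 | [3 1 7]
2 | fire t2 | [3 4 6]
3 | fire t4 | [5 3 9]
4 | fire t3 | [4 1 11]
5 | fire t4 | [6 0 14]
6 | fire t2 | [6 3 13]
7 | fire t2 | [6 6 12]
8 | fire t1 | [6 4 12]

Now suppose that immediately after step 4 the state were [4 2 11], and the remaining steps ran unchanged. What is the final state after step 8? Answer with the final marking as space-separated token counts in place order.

6 5 12

state after step 4 := [4 2 11]
5 | fire t4 | [6 1 14]
6 | fire t2 | [6 4 13]
7 | fire t2 | [6 7 12]
8 | fire t1 | [6 5 12]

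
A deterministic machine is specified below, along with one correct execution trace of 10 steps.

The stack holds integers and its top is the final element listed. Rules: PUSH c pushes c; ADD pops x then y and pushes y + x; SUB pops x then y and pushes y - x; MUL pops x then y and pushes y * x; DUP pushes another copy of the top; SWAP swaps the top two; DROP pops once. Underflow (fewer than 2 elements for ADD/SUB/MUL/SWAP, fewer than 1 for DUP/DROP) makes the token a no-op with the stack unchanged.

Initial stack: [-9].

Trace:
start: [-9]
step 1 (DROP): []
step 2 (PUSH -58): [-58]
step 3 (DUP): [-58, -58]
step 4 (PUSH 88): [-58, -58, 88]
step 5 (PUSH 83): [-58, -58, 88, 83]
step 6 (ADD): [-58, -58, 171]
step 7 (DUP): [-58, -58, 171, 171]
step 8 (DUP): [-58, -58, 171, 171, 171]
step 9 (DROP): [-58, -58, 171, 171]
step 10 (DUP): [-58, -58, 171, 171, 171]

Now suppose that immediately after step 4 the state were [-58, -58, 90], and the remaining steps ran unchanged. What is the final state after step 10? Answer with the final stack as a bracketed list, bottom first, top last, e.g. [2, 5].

state after step 4 := [-58, -58, 90]
step 5 (PUSH 83): [-58, -58, 90, 83]
step 6 (ADD): [-58, -58, 173]
step 7 (DUP): [-58, -58, 173, 173]
step 8 (DUP): [-58, -58, 173, 173, 173]
step 9 (DROP): [-58, -58, 173, 173]
step 10 (DUP): [-58, -58, 173, 173, 173]

[-58, -58, 173, 173, 173]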